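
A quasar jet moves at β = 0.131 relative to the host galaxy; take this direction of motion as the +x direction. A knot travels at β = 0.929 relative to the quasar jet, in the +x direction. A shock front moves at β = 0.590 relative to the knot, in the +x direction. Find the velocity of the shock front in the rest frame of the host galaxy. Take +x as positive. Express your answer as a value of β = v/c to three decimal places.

β = 0.986

Apply u = (u' + v)/(1 + u'v/c²) successively, working outward toward the host galaxy.
Start: velocity of the quasar jet relative to the host galaxy = 0.1310c.
Compose with the knot (u' = 0.929 in the quasar jet frame): u_1 = (0.929 + 0.131) / (1 + 0.929·0.131) = 1.0600/1.1217 = 0.9450.
Compose with the shock front (u' = 0.590 in the knot frame): u_2 = (0.590 + 0.945) / (1 + 0.590·0.945) = 1.5350/1.5575 = 0.9855.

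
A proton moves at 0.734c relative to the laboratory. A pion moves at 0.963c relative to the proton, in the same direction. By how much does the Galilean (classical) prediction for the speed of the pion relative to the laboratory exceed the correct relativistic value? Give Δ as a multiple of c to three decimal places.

Galilean: u_cl = 0.963 + 0.734 = 1.6970.
Relativistic: u_rel = (0.963 + 0.734) / (1 + 0.963·0.734) = 1.6970/1.7068 = 0.9942.
Δ = 1.6970 − 0.9942 = 0.7028.
(The classical prediction exceeds c; the relativistic result does not.)

Δ = 0.703c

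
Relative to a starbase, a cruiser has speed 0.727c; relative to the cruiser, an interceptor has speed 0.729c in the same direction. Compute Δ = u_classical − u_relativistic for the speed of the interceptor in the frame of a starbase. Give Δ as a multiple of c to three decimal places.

Galilean: u_cl = 0.729 + 0.727 = 1.4560.
Relativistic: u_rel = (0.729 + 0.727) / (1 + 0.729·0.727) = 1.4560/1.5300 = 0.9516.
Δ = 1.4560 − 0.9516 = 0.5044.
(The classical prediction exceeds c; the relativistic result does not.)

Δ = 0.504c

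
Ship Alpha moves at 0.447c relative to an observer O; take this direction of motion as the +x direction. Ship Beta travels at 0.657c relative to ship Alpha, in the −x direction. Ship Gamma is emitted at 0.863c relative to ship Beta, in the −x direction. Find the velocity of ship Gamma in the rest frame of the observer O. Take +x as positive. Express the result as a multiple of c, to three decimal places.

Apply u = (u' + v)/(1 + u'v/c²) successively, working outward toward the observer O.
Start: velocity of ship Alpha relative to the observer O = 0.4470c.
Compose with ship Beta (u' = -0.657 in ship Alpha frame): u_1 = (-0.657 + 0.447) / (1 + (-0.657)·0.447) = -0.2100/0.7063 = -0.2973.
Compose with ship Gamma (u' = -0.863 in ship Beta frame): u_2 = (-0.863 + (-0.297)) / (1 + (-0.863)·(-0.297)) = -1.1603/1.2566 = -0.9234.

-0.923c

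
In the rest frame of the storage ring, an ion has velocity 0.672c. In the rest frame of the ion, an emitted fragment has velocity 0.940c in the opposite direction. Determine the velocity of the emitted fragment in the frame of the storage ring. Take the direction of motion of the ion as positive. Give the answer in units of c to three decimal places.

-0.728c

With v = 0.672 and u' = -0.940 (in units of c),
u = (u' + v)/(1 + u'v/c²):
u = (-0.940 + 0.672) / (1 + (-0.940)·0.672) = -0.2680/0.3683 = -0.7276
(Galilean addition would give -0.268c.)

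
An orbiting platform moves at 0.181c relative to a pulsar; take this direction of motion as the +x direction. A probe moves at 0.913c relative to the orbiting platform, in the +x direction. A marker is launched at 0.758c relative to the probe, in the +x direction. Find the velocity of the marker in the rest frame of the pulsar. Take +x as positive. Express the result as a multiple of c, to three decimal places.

0.991c

Apply u = (u' + v)/(1 + u'v/c²) successively, working outward toward the pulsar.
Start: velocity of the orbiting platform relative to the pulsar = 0.1810c.
Compose with the probe (u' = 0.913 in the orbiting platform frame): u_1 = (0.913 + 0.181) / (1 + 0.913·0.181) = 1.0940/1.1653 = 0.9389.
Compose with the marker (u' = 0.758 in the probe frame): u_2 = (0.758 + 0.939) / (1 + 0.758·0.939) = 1.6969/1.7116 = 0.9914.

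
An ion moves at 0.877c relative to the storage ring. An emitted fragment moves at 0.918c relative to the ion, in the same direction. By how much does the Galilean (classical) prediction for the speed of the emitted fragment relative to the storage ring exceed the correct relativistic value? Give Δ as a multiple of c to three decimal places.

Δ = 0.801c

Galilean: u_cl = 0.918 + 0.877 = 1.7950.
Relativistic: u_rel = (0.918 + 0.877) / (1 + 0.918·0.877) = 1.7950/1.8051 = 0.9944.
Δ = 1.7950 − 0.9944 = 0.8006.
(The classical prediction exceeds c; the relativistic result does not.)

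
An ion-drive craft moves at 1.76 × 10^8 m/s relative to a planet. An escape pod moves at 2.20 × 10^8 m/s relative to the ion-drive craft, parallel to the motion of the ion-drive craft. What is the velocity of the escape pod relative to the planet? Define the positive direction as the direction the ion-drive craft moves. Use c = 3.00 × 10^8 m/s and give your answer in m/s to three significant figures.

2.77 × 10^8 m/s

In units of c (dividing by 3.00 × 10^8 m/s): v = 0.587, u' = 0.733.
u = (u' + v)/(1 + u'v/c²):
u = (0.733 + 0.587) / (1 + 0.733·0.587) = 1.3200/1.4302 = 0.9229
Converting back: u = 0.9229 × 3.00 × 10^8 m/s.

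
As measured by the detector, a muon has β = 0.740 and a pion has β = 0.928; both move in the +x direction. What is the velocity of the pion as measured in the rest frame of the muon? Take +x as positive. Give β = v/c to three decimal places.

β = +0.600

β_A = 0.740, β_B = 0.928.
Transform to A's frame with the inverse velocity-addition law: u' = (u − v)/(1 − uv/c²), taking u = β_B and v = β_A.
u' = (0.928 − 0.740) / (1 − (0.740)(0.928)) = 0.1880/0.3133 = 0.6001.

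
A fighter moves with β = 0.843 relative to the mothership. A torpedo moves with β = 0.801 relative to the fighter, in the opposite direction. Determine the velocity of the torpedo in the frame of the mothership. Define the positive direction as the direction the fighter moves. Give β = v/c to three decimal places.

β = +0.129

With v = 0.843 and u' = -0.801 (in units of c),
u = (u' + v)/(1 + u'v/c²):
u = (-0.801 + 0.843) / (1 + (-0.801)·0.843) = 0.0420/0.3248 = 0.1293
(Galilean addition would give +0.042c.)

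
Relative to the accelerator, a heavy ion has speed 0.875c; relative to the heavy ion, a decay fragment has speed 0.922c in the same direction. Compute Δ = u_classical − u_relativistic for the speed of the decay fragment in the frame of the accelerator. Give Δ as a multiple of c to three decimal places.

Δ = 0.802c

Galilean: u_cl = 0.922 + 0.875 = 1.7970.
Relativistic: u_rel = (0.922 + 0.875) / (1 + 0.922·0.875) = 1.7970/1.8068 = 0.9946.
Δ = 1.7970 − 0.9946 = 0.8024.
(The classical prediction exceeds c; the relativistic result does not.)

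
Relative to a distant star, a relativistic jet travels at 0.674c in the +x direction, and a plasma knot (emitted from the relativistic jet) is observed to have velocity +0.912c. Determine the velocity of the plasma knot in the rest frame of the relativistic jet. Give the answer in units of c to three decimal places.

+0.618c

Invert the composition law: u' = (u − v)/(1 − uv/c²).
u' = (0.912 − 0.674) / (1 − (0.912)(0.674)) = 0.2380/0.3853 = 0.6177.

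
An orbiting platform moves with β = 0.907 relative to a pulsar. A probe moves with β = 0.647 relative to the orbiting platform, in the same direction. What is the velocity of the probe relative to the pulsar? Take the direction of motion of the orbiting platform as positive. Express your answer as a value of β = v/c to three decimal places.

With v = 0.907 and u' = 0.647 (in units of c),
u = (u' + v)/(1 + u'v/c²):
u = (0.647 + 0.907) / (1 + 0.647·0.907) = 1.5540/1.5868 = 0.9793
(Galilean addition would give +1.554c, exceeding c.)

β = 0.979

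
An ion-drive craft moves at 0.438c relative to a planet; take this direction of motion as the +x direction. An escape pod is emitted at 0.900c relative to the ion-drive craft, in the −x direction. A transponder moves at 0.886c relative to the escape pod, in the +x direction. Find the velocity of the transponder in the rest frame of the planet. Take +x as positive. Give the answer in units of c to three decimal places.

Apply u = (u' + v)/(1 + u'v/c²) successively, working outward toward the planet.
Start: velocity of the ion-drive craft relative to the planet = 0.4380c.
Compose with the escape pod (u' = -0.900 in the ion-drive craft frame): u_1 = (-0.900 + 0.438) / (1 + (-0.900)·0.438) = -0.4620/0.6058 = -0.7626.
Compose with the transponder (u' = 0.886 in the escape pod frame): u_2 = (0.886 + (-0.763)) / (1 + 0.886·(-0.763)) = 0.1234/0.3243 = 0.3804.

+0.380c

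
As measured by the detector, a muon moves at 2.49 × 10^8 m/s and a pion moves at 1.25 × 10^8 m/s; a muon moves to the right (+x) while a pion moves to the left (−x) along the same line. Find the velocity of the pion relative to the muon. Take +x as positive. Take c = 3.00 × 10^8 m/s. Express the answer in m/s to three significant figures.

-2.78 × 10^8 m/s

β_A = 0.830, β_B = -0.417 (dividing each by c = 3.00 × 10^8 m/s).
Transform to A's frame with the inverse velocity-addition law: u' = (u − v)/(1 − uv/c²), taking u = β_B and v = β_A.
u' = (-0.417 − 0.830) / (1 − (0.830)(-0.417)) = -1.2467/1.3458 = -0.9263.
u' = -0.9263 × 3.00 × 10^8 m/s.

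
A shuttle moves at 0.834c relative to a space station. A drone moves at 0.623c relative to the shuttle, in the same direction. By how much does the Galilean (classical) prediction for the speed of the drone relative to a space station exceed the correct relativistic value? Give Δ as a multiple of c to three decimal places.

Δ = 0.498c

Galilean: u_cl = 0.623 + 0.834 = 1.4570.
Relativistic: u_rel = (0.623 + 0.834) / (1 + 0.623·0.834) = 1.4570/1.5196 = 0.9588.
Δ = 1.4570 − 0.9588 = 0.4982.
(The classical prediction exceeds c; the relativistic result does not.)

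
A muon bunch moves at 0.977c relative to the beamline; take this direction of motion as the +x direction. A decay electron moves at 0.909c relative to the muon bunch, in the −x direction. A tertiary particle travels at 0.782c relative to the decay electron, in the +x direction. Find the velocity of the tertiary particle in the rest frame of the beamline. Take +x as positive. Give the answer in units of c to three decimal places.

+0.942c

Apply u = (u' + v)/(1 + u'v/c²) successively, working outward toward the beamline.
Start: velocity of the muon bunch relative to the beamline = 0.9770c.
Compose with the decay electron (u' = -0.909 in the muon bunch frame): u_1 = (-0.909 + 0.977) / (1 + (-0.909)·0.977) = 0.0680/0.1119 = 0.6076.
Compose with the tertiary particle (u' = 0.782 in the decay electron frame): u_2 = (0.782 + 0.608) / (1 + 0.782·0.608) = 1.3896/1.4752 = 0.9420.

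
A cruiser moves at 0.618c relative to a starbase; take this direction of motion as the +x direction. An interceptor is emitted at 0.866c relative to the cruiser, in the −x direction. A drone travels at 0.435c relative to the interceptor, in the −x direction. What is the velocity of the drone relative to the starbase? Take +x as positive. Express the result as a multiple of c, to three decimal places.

Apply u = (u' + v)/(1 + u'v/c²) successively, working outward toward the starbase.
Start: velocity of the cruiser relative to the starbase = 0.6180c.
Compose with the interceptor (u' = -0.866 in the cruiser frame): u_1 = (-0.866 + 0.618) / (1 + (-0.866)·0.618) = -0.2480/0.4648 = -0.5335.
Compose with the drone (u' = -0.435 in the interceptor frame): u_2 = (-0.435 + (-0.534)) / (1 + (-0.435)·(-0.534)) = -0.9685/1.2321 = -0.7861.

-0.786c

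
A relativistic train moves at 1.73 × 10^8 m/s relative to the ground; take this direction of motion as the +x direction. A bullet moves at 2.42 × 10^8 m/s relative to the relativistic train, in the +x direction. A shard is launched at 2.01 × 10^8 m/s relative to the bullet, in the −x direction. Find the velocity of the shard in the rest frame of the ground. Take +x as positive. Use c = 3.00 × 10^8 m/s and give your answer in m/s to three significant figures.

Apply u = (u' + v)/(1 + u'v/c²) successively, working outward toward the ground.
(Dividing each given speed by c = 3.00 × 10^8 m/s to work in units of c.)
Start: velocity of the relativistic train relative to the ground = 0.5767c.
Compose with the bullet (u' = 0.807 in the relativistic train frame): u_1 = (0.807 + 0.577) / (1 + 0.807·0.577) = 1.3833/1.4652 = 0.9441.
Compose with the shard (u' = -0.670 in the bullet frame): u_2 = (-0.670 + 0.944) / (1 + (-0.670)·0.944) = 0.2741/0.3674 = 0.7461.
So u = 0.7461 × 3.00 × 10^8 m/s.

+2.24 × 10^8 m/s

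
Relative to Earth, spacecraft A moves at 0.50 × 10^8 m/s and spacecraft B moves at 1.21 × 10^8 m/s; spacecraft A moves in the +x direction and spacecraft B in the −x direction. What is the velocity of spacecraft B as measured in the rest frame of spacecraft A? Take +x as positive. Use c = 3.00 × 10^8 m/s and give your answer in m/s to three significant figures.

β_A = 0.167, β_B = -0.403 (dividing each by c = 3.00 × 10^8 m/s).
Transform to A's frame with the inverse velocity-addition law: u' = (u − v)/(1 − uv/c²), taking u = β_B and v = β_A.
u' = (-0.403 − 0.167) / (1 − (0.167)(-0.403)) = -0.5700/1.0672 = -0.5341.
u' = -0.5341 × 3.00 × 10^8 m/s.

-1.60 × 10^8 m/s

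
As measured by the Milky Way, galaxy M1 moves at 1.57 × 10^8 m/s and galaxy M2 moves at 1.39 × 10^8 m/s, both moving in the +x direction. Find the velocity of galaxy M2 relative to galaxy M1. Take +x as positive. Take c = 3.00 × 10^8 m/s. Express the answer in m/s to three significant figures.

-2.38 × 10^7 m/s

β_A = 0.523, β_B = 0.463 (dividing each by c = 3.00 × 10^8 m/s).
Transform to A's frame with the inverse velocity-addition law: u' = (u − v)/(1 − uv/c²), taking u = β_B and v = β_A.
u' = (0.463 − 0.523) / (1 − (0.523)(0.463)) = -0.0600/0.7575 = -0.0792.
u' = -0.0792 × 3.00 × 10^8 m/s.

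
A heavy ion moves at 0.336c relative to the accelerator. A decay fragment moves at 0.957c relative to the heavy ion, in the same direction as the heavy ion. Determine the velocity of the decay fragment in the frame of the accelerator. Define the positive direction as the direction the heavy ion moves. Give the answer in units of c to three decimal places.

With v = 0.336 and u' = 0.957 (in units of c),
u = (u' + v)/(1 + u'v/c²):
u = (0.957 + 0.336) / (1 + 0.957·0.336) = 1.2930/1.3216 = 0.9784
(Galilean addition would give +1.293c, exceeding c.)

0.978c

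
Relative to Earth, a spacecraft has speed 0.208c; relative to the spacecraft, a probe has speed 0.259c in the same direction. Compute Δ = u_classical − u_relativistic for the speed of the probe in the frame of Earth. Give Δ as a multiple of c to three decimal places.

Galilean: u_cl = 0.259 + 0.208 = 0.4670.
Relativistic: u_rel = (0.259 + 0.208) / (1 + 0.259·0.208) = 0.4670/1.0539 = 0.4431.
Δ = 0.4670 − 0.4431 = 0.0239.

Δ = 0.024c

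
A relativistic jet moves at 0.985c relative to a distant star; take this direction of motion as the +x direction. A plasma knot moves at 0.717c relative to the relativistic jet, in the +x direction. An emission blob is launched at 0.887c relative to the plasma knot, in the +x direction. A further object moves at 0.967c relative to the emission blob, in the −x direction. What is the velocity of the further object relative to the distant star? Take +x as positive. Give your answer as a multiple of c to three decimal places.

Apply u = (u' + v)/(1 + u'v/c²) successively, working outward toward the distant star.
Start: velocity of the relativistic jet relative to the distant star = 0.9850c.
Compose with the plasma knot (u' = 0.717 in the relativistic jet frame): u_1 = (0.717 + 0.985) / (1 + 0.717·0.985) = 1.7020/1.7062 = 0.9975.
Compose with the emission blob (u' = 0.887 in the plasma knot frame): u_2 = (0.887 + 0.998) / (1 + 0.887·0.998) = 1.8845/1.8848 = 0.9999.
Compose with the further object (u' = -0.967 in the emission blob frame): u_3 = (-0.967 + 1.000) / (1 + (-0.967)·1.000) = 0.0329/0.0331 = 0.9911.

+0.991c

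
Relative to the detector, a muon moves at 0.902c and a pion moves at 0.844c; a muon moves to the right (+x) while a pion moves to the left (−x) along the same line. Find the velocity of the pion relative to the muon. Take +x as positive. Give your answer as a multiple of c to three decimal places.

-0.991c

β_A = 0.902, β_B = -0.844.
Transform to A's frame with the inverse velocity-addition law: u' = (u − v)/(1 − uv/c²), taking u = β_B and v = β_A.
u' = (-0.844 − 0.902) / (1 − (0.902)(-0.844)) = -1.7460/1.7613 = -0.9913.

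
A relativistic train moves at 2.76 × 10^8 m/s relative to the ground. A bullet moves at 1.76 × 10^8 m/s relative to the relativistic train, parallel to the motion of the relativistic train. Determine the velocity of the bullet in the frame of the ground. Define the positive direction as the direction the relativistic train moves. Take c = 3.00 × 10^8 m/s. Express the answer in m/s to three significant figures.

2.94 × 10^8 m/s

In units of c (dividing by 3.00 × 10^8 m/s): v = 0.920, u' = 0.587.
u = (u' + v)/(1 + u'v/c²):
u = (0.587 + 0.920) / (1 + 0.587·0.920) = 1.5067/1.5397 = 0.9785
Converting back: u = 0.9785 × 3.00 × 10^8 m/s.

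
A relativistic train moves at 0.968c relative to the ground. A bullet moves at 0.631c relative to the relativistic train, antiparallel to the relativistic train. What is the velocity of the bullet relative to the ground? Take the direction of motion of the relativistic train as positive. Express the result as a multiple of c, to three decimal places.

With v = 0.968 and u' = -0.631 (in units of c),
u = (u' + v)/(1 + u'v/c²):
u = (-0.631 + 0.968) / (1 + (-0.631)·0.968) = 0.3370/0.3892 = 0.8659

+0.866c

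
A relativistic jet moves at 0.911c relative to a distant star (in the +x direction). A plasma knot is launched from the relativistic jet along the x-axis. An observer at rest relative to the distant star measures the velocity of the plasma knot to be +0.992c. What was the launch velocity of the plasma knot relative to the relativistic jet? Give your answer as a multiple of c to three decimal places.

Invert the composition law: u' = (u − v)/(1 − uv/c²).
u' = (0.992 − 0.911) / (1 − (0.992)(0.911)) = 0.0810/0.0963 = 0.8412.

+0.841c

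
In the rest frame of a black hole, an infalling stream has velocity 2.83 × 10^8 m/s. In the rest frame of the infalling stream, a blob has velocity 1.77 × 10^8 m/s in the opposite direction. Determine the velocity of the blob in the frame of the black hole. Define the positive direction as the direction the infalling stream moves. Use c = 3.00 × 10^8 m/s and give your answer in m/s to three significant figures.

In units of c (dividing by 3.00 × 10^8 m/s): v = 0.943, u' = -0.590.
u = (u' + v)/(1 + u'v/c²):
u = (-0.590 + 0.943) / (1 + (-0.590)·0.943) = 0.3533/0.4434 = 0.7968
Converting back: u = 0.7968 × 3.00 × 10^8 m/s.

+2.39 × 10^8 m/s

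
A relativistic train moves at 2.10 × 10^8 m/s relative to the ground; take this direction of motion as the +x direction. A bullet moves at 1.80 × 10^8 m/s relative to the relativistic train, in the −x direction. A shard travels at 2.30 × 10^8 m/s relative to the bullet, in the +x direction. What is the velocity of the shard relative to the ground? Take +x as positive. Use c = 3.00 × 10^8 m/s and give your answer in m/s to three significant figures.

+2.49 × 10^8 m/s

Apply u = (u' + v)/(1 + u'v/c²) successively, working outward toward the ground.
(Dividing each given speed by c = 3.00 × 10^8 m/s to work in units of c.)
Start: velocity of the relativistic train relative to the ground = 0.7000c.
Compose with the bullet (u' = -0.600 in the relativistic train frame): u_1 = (-0.600 + 0.700) / (1 + (-0.600)·0.700) = 0.1000/0.5800 = 0.1724.
Compose with the shard (u' = 0.767 in the bullet frame): u_2 = (0.767 + 0.172) / (1 + 0.767·0.172) = 0.9391/1.1322 = 0.8294.
So u = 0.8294 × 3.00 × 10^8 m/s.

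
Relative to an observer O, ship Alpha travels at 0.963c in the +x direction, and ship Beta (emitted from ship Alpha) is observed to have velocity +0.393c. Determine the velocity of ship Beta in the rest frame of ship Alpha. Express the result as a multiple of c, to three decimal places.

Invert the composition law: u' = (u − v)/(1 − uv/c²).
u' = (0.393 − 0.963) / (1 − (0.393)(0.963)) = -0.5700/0.6215 = -0.9171.

-0.917c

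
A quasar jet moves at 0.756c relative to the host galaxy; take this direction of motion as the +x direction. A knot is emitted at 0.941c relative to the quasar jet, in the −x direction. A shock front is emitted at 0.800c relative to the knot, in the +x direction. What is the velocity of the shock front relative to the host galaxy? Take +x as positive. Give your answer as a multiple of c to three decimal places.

Apply u = (u' + v)/(1 + u'v/c²) successively, working outward toward the host galaxy.
Start: velocity of the quasar jet relative to the host galaxy = 0.7560c.
Compose with the knot (u' = -0.941 in the quasar jet frame): u_1 = (-0.941 + 0.756) / (1 + (-0.941)·0.756) = -0.1850/0.2886 = -0.6410.
Compose with the shock front (u' = 0.800 in the knot frame): u_2 = (0.800 + (-0.641)) / (1 + 0.800·(-0.641)) = 0.1590/0.4872 = 0.3263.

+0.326c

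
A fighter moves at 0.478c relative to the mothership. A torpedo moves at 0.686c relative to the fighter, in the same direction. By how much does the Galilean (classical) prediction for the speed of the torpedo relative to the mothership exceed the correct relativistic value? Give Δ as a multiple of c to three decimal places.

Galilean: u_cl = 0.686 + 0.478 = 1.1640.
Relativistic: u_rel = (0.686 + 0.478) / (1 + 0.686·0.478) = 1.1640/1.3279 = 0.8766.
Δ = 1.1640 − 0.8766 = 0.2874.
(The classical prediction exceeds c; the relativistic result does not.)

Δ = 0.287c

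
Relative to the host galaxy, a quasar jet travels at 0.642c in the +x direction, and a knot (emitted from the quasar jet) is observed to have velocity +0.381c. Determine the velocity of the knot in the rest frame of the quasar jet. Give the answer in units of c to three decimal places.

Invert the composition law: u' = (u − v)/(1 − uv/c²).
u' = (0.381 − 0.642) / (1 − (0.381)(0.642)) = -0.2610/0.7554 = -0.3455.

-0.346c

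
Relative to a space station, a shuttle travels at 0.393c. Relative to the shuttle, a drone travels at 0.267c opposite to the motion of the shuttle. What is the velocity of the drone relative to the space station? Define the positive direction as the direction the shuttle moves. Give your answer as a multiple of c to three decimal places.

+0.141c

With v = 0.393 and u' = -0.267 (in units of c),
u = (u' + v)/(1 + u'v/c²):
u = (-0.267 + 0.393) / (1 + (-0.267)·0.393) = 0.1260/0.8951 = 0.1408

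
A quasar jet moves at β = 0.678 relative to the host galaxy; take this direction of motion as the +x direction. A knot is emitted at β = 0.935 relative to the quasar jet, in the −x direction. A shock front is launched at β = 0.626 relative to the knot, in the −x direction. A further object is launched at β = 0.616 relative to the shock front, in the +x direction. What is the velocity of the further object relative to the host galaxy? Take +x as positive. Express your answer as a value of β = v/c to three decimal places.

β = -0.710

Apply u = (u' + v)/(1 + u'v/c²) successively, working outward toward the host galaxy.
Start: velocity of the quasar jet relative to the host galaxy = 0.6780c.
Compose with the knot (u' = -0.935 in the quasar jet frame): u_1 = (-0.935 + 0.678) / (1 + (-0.935)·0.678) = -0.2570/0.3661 = -0.7021.
Compose with the shock front (u' = -0.626 in the knot frame): u_2 = (-0.626 + (-0.702)) / (1 + (-0.626)·(-0.702)) = -1.3281/1.4395 = -0.9226.
Compose with the further object (u' = 0.616 in the shock front frame): u_3 = (0.616 + (-0.923)) / (1 + 0.616·(-0.923)) = -0.3066/0.4317 = -0.7102.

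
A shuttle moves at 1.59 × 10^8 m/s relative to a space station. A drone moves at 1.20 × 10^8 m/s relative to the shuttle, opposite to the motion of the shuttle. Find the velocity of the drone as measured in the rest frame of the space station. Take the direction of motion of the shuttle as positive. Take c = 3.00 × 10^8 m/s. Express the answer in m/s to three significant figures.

+4.95 × 10^7 m/s

In units of c (dividing by 3.00 × 10^8 m/s): v = 0.530, u' = -0.400.
u = (u' + v)/(1 + u'v/c²):
u = (-0.400 + 0.530) / (1 + (-0.400)·0.530) = 0.1300/0.7880 = 0.1650
Converting back: u = 0.1650 × 3.00 × 10^8 m/s.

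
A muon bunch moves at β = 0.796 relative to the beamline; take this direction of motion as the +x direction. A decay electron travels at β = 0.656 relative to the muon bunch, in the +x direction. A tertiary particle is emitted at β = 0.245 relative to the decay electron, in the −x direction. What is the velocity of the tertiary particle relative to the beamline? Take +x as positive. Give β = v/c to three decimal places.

Apply u = (u' + v)/(1 + u'v/c²) successively, working outward toward the beamline.
Start: velocity of the muon bunch relative to the beamline = 0.7960c.
Compose with the decay electron (u' = 0.656 in the muon bunch frame): u_1 = (0.656 + 0.796) / (1 + 0.656·0.796) = 1.4520/1.5222 = 0.9539.
Compose with the tertiary particle (u' = -0.245 in the decay electron frame): u_2 = (-0.245 + 0.954) / (1 + (-0.245)·0.954) = 0.7089/0.7663 = 0.9251.

β = +0.925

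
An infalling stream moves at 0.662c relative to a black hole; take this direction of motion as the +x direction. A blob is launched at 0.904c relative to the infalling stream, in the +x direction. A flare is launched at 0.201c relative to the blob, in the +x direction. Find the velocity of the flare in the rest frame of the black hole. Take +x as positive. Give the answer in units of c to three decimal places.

Apply u = (u' + v)/(1 + u'v/c²) successively, working outward toward the black hole.
Start: velocity of the infalling stream relative to the black hole = 0.6620c.
Compose with the blob (u' = 0.904 in the infalling stream frame): u_1 = (0.904 + 0.662) / (1 + 0.904·0.662) = 1.5660/1.5984 = 0.9797.
Compose with the flare (u' = 0.201 in the blob frame): u_2 = (0.201 + 0.980) / (1 + 0.201·0.980) = 1.1807/1.1969 = 0.9864.

0.986c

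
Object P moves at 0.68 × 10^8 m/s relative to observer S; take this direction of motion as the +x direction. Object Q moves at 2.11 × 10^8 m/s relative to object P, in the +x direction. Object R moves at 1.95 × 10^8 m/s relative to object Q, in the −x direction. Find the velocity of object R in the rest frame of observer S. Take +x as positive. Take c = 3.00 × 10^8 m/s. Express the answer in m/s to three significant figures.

+9.54 × 10^7 m/s

Apply u = (u' + v)/(1 + u'v/c²) successively, working outward toward observer S.
(Dividing each given speed by c = 3.00 × 10^8 m/s to work in units of c.)
Start: velocity of object P relative to observer S = 0.2267c.
Compose with object Q (u' = 0.703 in object P frame): u_1 = (0.703 + 0.227) / (1 + 0.703·0.227) = 0.9300/1.1594 = 0.8021.
Compose with object R (u' = -0.650 in object Q frame): u_2 = (-0.650 + 0.802) / (1 + (-0.650)·0.802) = 0.1521/0.4786 = 0.3178.
So u = 0.3178 × 3.00 × 10^8 m/s.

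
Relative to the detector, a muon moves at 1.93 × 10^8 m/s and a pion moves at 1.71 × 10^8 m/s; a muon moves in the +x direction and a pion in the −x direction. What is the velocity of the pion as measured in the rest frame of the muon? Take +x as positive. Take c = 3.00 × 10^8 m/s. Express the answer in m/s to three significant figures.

-2.66 × 10^8 m/s

β_A = 0.643, β_B = -0.570 (dividing each by c = 3.00 × 10^8 m/s).
Transform to A's frame with the inverse velocity-addition law: u' = (u − v)/(1 − uv/c²), taking u = β_B and v = β_A.
u' = (-0.570 − 0.643) / (1 − (0.643)(-0.570)) = -1.2133/1.3667 = -0.8878.
u' = -0.8878 × 3.00 × 10^8 m/s.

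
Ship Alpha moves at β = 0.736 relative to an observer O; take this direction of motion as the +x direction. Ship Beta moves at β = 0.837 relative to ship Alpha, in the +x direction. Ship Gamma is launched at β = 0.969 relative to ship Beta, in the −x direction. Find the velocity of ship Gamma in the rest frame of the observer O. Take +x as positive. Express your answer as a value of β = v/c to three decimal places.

Apply u = (u' + v)/(1 + u'v/c²) successively, working outward toward the observer O.
Start: velocity of ship Alpha relative to the observer O = 0.7360c.
Compose with ship Beta (u' = 0.837 in ship Alpha frame): u_1 = (0.837 + 0.736) / (1 + 0.837·0.736) = 1.5730/1.6160 = 0.9734.
Compose with ship Gamma (u' = -0.969 in ship Beta frame): u_2 = (-0.969 + 0.973) / (1 + (-0.969)·0.973) = 0.0044/0.0568 = 0.0770.

β = +0.077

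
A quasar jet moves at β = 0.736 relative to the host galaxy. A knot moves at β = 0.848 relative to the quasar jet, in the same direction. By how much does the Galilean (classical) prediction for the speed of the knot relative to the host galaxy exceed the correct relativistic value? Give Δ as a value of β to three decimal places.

Galilean: u_cl = 0.848 + 0.736 = 1.5840.
Relativistic: u_rel = (0.848 + 0.736) / (1 + 0.848·0.736) = 1.5840/1.6241 = 0.9753.
Δ = 1.5840 − 0.9753 = 0.6087.
(The classical prediction exceeds c; the relativistic result does not.)

Δ = 0.609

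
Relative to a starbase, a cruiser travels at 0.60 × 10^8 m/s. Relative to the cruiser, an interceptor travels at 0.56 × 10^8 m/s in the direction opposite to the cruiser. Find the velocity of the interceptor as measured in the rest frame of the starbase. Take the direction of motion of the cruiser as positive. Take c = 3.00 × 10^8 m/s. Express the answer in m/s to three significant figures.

+4.16 × 10^6 m/s

In units of c (dividing by 3.00 × 10^8 m/s): v = 0.200, u' = -0.187.
u = (u' + v)/(1 + u'v/c²):
u = (-0.187 + 0.200) / (1 + (-0.187)·0.200) = 0.0133/0.9627 = 0.0139
(Galilean addition would give +0.013c.)
Converting back: u = 0.0139 × 3.00 × 10^8 m/s.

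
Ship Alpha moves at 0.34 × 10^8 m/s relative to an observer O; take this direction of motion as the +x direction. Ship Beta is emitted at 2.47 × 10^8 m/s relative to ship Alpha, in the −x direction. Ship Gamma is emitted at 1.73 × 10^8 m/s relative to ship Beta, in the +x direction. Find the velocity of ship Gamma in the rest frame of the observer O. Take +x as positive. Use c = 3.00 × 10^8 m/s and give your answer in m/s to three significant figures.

-1.13 × 10^8 m/s

Apply u = (u' + v)/(1 + u'v/c²) successively, working outward toward the observer O.
(Dividing each given speed by c = 3.00 × 10^8 m/s to work in units of c.)
Start: velocity of ship Alpha relative to the observer O = 0.1133c.
Compose with ship Beta (u' = -0.823 in ship Alpha frame): u_1 = (-0.823 + 0.113) / (1 + (-0.823)·0.113) = -0.7100/0.9067 = -0.7831.
Compose with ship Gamma (u' = 0.577 in ship Beta frame): u_2 = (0.577 + (-0.783)) / (1 + 0.577·(-0.783)) = -0.2064/0.5484 = -0.3764.
So u = -0.3764 × 3.00 × 10^8 m/s.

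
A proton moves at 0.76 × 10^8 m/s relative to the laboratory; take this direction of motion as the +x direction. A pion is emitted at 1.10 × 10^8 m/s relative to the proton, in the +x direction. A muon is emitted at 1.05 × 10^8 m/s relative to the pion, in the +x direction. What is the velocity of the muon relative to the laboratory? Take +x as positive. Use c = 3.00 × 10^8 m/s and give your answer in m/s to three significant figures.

2.30 × 10^8 m/s

Apply u = (u' + v)/(1 + u'v/c²) successively, working outward toward the laboratory.
(Dividing each given speed by c = 3.00 × 10^8 m/s to work in units of c.)
Start: velocity of the proton relative to the laboratory = 0.2533c.
Compose with the pion (u' = 0.367 in the proton frame): u_1 = (0.367 + 0.253) / (1 + 0.367·0.253) = 0.6200/1.0929 = 0.5673.
Compose with the muon (u' = 0.350 in the pion frame): u_2 = (0.350 + 0.567) / (1 + 0.350·0.567) = 0.9173/1.1986 = 0.7653.
So u = 0.7653 × 3.00 × 10^8 m/s.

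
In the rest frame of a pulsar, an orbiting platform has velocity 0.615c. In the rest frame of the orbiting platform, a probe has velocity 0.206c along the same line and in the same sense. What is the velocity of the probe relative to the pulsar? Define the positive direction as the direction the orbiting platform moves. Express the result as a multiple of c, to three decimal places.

0.729c

With v = 0.615 and u' = 0.206 (in units of c),
u = (u' + v)/(1 + u'v/c²):
u = (0.206 + 0.615) / (1 + 0.206·0.615) = 0.8210/1.1267 = 0.7287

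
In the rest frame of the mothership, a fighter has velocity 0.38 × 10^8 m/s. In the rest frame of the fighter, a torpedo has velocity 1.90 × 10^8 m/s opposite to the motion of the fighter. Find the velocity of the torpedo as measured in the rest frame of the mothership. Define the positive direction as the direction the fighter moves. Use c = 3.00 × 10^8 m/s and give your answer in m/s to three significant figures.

-1.65 × 10^8 m/s

In units of c (dividing by 3.00 × 10^8 m/s): v = 0.127, u' = -0.633.
u = (u' + v)/(1 + u'v/c²):
u = (-0.633 + 0.127) / (1 + (-0.633)·0.127) = -0.5067/0.9198 = -0.5509
Converting back: u = -0.5509 × 3.00 × 10^8 m/s.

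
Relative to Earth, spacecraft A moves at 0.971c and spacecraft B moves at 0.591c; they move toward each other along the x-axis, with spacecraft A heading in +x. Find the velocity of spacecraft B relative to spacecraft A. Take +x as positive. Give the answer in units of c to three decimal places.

β_A = 0.971, β_B = -0.591.
Transform to A's frame with the inverse velocity-addition law: u' = (u − v)/(1 − uv/c²), taking u = β_B and v = β_A.
u' = (-0.591 − 0.971) / (1 − (0.971)(-0.591)) = -1.5620/1.5739 = -0.9925.

-0.992c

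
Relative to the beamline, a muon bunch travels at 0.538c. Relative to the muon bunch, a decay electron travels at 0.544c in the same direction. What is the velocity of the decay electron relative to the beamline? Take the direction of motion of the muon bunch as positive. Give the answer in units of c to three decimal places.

0.837c

With v = 0.538 and u' = 0.544 (in units of c),
u = (u' + v)/(1 + u'v/c²):
u = (0.544 + 0.538) / (1 + 0.544·0.538) = 1.0820/1.2927 = 0.8370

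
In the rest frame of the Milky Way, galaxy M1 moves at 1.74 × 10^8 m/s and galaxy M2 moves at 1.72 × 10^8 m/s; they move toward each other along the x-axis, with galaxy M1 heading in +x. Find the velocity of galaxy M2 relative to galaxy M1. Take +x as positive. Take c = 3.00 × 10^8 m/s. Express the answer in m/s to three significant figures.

-2.60 × 10^8 m/s

β_A = 0.580, β_B = -0.573 (dividing each by c = 3.00 × 10^8 m/s).
Transform to A's frame with the inverse velocity-addition law: u' = (u − v)/(1 − uv/c²), taking u = β_B and v = β_A.
u' = (-0.573 − 0.580) / (1 − (0.580)(-0.573)) = -1.1533/1.3325 = -0.8655.
u' = -0.8655 × 3.00 × 10^8 m/s.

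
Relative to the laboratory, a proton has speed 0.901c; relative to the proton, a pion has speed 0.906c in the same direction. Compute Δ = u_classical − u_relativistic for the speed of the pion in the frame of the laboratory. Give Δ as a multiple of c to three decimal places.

Δ = 0.812c

Galilean: u_cl = 0.906 + 0.901 = 1.8070.
Relativistic: u_rel = (0.906 + 0.901) / (1 + 0.906·0.901) = 1.8070/1.8163 = 0.9949.
Δ = 1.8070 − 0.9949 = 0.8121.
(The classical prediction exceeds c; the relativistic result does not.)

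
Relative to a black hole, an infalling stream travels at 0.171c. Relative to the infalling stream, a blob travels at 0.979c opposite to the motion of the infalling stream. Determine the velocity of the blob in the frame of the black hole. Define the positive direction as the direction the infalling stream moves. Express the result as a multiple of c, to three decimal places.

With v = 0.171 and u' = -0.979 (in units of c),
u = (u' + v)/(1 + u'v/c²):
u = (-0.979 + 0.171) / (1 + (-0.979)·0.171) = -0.8080/0.8326 = -0.9705
(Galilean addition would give -0.808c.)

-0.970c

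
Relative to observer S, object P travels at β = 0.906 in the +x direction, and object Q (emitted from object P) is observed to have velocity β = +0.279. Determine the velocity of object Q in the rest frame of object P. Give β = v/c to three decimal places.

Invert the composition law: u' = (u − v)/(1 − uv/c²).
u' = (0.279 − 0.906) / (1 − (0.279)(0.906)) = -0.6270/0.7472 = -0.8391.

β = -0.839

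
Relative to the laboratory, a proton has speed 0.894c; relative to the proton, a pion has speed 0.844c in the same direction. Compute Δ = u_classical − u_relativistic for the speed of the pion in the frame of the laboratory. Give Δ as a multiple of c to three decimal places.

Δ = 0.747c

Galilean: u_cl = 0.844 + 0.894 = 1.7380.
Relativistic: u_rel = (0.844 + 0.894) / (1 + 0.844·0.894) = 1.7380/1.7545 = 0.9906.
Δ = 1.7380 − 0.9906 = 0.7474.
(The classical prediction exceeds c; the relativistic result does not.)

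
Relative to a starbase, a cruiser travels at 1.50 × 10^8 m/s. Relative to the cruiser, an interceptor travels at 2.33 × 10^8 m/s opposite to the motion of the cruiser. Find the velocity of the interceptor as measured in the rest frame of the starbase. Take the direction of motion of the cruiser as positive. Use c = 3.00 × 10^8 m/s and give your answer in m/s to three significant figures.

-1.36 × 10^8 m/s

In units of c (dividing by 3.00 × 10^8 m/s): v = 0.500, u' = -0.777.
u = (u' + v)/(1 + u'v/c²):
u = (-0.777 + 0.500) / (1 + (-0.777)·0.500) = -0.2767/0.6117 = -0.4523
Converting back: u = -0.4523 × 3.00 × 10^8 m/s.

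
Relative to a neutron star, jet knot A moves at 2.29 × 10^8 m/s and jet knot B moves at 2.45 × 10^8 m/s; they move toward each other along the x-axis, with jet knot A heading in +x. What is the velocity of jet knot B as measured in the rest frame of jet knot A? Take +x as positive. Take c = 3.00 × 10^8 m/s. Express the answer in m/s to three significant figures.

β_A = 0.763, β_B = -0.817 (dividing each by c = 3.00 × 10^8 m/s).
Transform to A's frame with the inverse velocity-addition law: u' = (u − v)/(1 − uv/c²), taking u = β_B and v = β_A.
u' = (-0.817 − 0.763) / (1 − (0.763)(-0.817)) = -1.5800/1.6234 = -0.9733.
u' = -0.9733 × 3.00 × 10^8 m/s.

-2.92 × 10^8 m/s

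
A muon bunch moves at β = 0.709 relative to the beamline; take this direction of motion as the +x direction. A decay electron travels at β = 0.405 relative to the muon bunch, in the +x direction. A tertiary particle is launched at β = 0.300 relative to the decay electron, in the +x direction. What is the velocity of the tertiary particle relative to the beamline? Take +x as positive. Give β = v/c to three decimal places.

β = 0.925

Apply u = (u' + v)/(1 + u'v/c²) successively, working outward toward the beamline.
Start: velocity of the muon bunch relative to the beamline = 0.7090c.
Compose with the decay electron (u' = 0.405 in the muon bunch frame): u_1 = (0.405 + 0.709) / (1 + 0.405·0.709) = 1.1140/1.2871 = 0.8655.
Compose with the tertiary particle (u' = 0.300 in the decay electron frame): u_2 = (0.300 + 0.865) / (1 + 0.300·0.865) = 1.1655/1.2596 = 0.9252.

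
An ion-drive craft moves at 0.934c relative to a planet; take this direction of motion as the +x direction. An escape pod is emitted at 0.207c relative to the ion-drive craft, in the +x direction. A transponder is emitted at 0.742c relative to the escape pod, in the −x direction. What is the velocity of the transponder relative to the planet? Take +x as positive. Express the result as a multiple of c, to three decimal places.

+0.737c

Apply u = (u' + v)/(1 + u'v/c²) successively, working outward toward the planet.
Start: velocity of the ion-drive craft relative to the planet = 0.9340c.
Compose with the escape pod (u' = 0.207 in the ion-drive craft frame): u_1 = (0.207 + 0.934) / (1 + 0.207·0.934) = 1.1410/1.1933 = 0.9561.
Compose with the transponder (u' = -0.742 in the escape pod frame): u_2 = (-0.742 + 0.956) / (1 + (-0.742)·0.956) = 0.2141/0.2905 = 0.7370.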